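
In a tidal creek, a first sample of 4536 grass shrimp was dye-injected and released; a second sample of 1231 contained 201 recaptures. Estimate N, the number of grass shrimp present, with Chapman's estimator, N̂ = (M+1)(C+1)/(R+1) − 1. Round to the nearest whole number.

N̂ = (4536+1)(1231+1)/(201+1) − 1 = 4537·1232/202 − 1
= 5589584/202 − 1 ≈ 27671.2 − 1 ≈ 27670.2 → 27670

N ≈ 27,670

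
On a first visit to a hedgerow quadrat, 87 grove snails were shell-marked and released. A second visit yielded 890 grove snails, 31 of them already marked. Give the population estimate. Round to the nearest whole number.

N = (87 × 890) / 31 = 77430 / 31 ≈ 2497.7 → 2498

N ≈ 2498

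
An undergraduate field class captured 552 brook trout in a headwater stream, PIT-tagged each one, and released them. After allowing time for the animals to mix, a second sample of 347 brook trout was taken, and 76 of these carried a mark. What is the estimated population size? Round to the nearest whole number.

N ≈ 2520

N = (552 × 347) / 76 = 191544 / 76 ≈ 2520.3 → 2520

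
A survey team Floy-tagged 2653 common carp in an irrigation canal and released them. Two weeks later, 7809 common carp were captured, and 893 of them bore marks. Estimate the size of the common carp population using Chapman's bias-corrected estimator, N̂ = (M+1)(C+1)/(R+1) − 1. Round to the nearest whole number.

N̂ = (2653+1)(7809+1)/(893+1) − 1 = 2654·7810/894 − 1
= 20727740/894 − 1 ≈ 23185.4 − 1 ≈ 23184.4 → 23184

N ≈ 23,184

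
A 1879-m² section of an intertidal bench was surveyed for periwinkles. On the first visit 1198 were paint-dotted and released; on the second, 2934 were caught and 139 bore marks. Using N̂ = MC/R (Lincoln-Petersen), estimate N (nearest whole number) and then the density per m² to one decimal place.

N̂ = 1198·2934/139 = 3514932/139 ≈ 25287.3 → 25287
Density = N̂ / area = 25287 / 1879 ≈ 13.46 → 13.5 per m²

density ≈ 13.5 periwinkles per m²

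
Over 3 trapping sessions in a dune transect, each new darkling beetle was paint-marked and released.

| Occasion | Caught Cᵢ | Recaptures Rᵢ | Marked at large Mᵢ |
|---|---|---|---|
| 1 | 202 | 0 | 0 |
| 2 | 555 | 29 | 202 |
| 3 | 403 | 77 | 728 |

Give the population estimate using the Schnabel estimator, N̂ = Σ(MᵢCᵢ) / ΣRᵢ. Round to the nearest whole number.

Σ MᵢCᵢ = 0·202 + 202·555 + 728·403 = 0 + 112110 + 293384 = 405494
Σ Rᵢ = 0 + 29 + 77 = 106
N̂ = 405494 / 106 ≈ 3825.4 → 3825

N ≈ 3825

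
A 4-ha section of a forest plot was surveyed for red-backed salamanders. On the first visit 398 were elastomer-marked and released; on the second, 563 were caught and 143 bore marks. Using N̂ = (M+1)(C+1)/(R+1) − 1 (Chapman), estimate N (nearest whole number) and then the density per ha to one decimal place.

density ≈ 390.5 red-backed salamanders per ha

N̂ = 399·564/144 − 1 = 225036/144 − 1 ≈ 1561.8 → 1562
Density = N̂ / area = 1562 / 4 ≈ 390.50 → 390.5 per ha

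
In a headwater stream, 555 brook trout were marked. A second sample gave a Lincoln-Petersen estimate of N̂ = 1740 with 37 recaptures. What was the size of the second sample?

From N = M·C/R: C = N·R / M = 1740·37 / 555 = 64380 / 555 = 116.

C = 116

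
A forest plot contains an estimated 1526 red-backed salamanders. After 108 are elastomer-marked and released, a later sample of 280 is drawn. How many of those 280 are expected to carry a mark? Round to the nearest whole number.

expected recaptures ≈ 20

Expected recaptures E[R] = M·C / N.
E[R] = 108 × 280 / 1526 = 30240 / 1526 ≈ 19.8 → 20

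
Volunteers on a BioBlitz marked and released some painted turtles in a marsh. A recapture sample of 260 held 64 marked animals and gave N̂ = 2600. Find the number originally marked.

M = 640

From N = M·C/R: M = N·R / C = 2600·64 / 260 = 166400 / 260 = 640.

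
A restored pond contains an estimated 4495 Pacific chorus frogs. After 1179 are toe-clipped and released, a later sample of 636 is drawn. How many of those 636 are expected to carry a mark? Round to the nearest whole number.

expected recaptures ≈ 167

The marked fraction of the population is 1179/4495, so in a sample of 636 expect C·(M/N) marked.
E[R] = 1179 × 636 / 4495 = 749844 / 4495 ≈ 166.8 → 167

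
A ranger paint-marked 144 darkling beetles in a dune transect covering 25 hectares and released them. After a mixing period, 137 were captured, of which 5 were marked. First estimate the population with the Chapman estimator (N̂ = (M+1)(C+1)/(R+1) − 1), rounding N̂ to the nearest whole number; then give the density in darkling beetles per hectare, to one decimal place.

N̂ = 145·138/6 − 1 = 20010/6 − 1 = 3334
Density = N̂ / area = 3334 / 25 ≈ 133.36 → 133.4 per hectare

density ≈ 133.4 darkling beetles per hectare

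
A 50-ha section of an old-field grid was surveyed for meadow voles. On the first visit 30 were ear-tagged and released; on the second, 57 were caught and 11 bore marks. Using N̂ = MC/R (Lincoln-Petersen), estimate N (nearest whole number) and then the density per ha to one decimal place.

N̂ = 30·57/11 = 1710/11 ≈ 155.45 → 155
Density = N̂ / area = 155 / 50 ≈ 3.10 → 3.1 per ha

density ≈ 3.1 meadow voles per ha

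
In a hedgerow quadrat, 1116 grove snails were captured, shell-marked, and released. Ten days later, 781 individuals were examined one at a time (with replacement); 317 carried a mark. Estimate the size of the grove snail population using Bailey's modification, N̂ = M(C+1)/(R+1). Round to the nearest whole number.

N̂ = 1116·(781+1)/(317+1) = 1116·782/318 = 872712/318 ≈ 2744.4 → 2744

N ≈ 2744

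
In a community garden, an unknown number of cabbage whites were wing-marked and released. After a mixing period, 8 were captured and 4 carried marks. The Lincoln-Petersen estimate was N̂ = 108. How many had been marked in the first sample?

M = 54

From N = M·C/R: M = N·R / C = 108·4 / 8 = 432 / 8 = 54.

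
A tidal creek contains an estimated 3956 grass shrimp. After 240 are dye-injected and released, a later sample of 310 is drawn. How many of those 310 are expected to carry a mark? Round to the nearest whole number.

expected recaptures ≈ 19

The marked fraction of the population is 240/3956, so in a sample of 310 expect C·(M/N) marked.
E[R] = 240 × 310 / 3956 = 74400 / 3956 ≈ 18.8 → 19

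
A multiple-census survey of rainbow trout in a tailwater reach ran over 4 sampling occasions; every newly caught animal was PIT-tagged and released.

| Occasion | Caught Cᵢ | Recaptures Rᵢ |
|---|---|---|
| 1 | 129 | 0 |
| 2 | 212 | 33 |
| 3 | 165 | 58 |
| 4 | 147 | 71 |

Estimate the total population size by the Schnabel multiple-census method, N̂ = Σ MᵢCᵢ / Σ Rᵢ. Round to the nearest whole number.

Marked at large before each occasion: Mᵢ = Σⱼ<ᵢ (Cⱼ − Rⱼ) → M1=0, M2=129, M3=308, M4=415
Σ MᵢCᵢ = 0·129 + 129·212 + 308·165 + 415·147 = 0 + 27348 + 50820 + 61005 = 139173
Σ Rᵢ = 0 + 33 + 58 + 71 = 162
N̂ = 139173 / 162 ≈ 859.1 → 859

N ≈ 859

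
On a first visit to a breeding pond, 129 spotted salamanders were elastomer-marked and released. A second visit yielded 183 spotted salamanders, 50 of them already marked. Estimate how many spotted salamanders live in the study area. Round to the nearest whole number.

The marked fraction in the recapture sample should equal the marked fraction in the population: 50/183 = 129/N.
N = (129 × 183) / 50 = 23607 / 50 ≈ 472.1 → 472

N ≈ 472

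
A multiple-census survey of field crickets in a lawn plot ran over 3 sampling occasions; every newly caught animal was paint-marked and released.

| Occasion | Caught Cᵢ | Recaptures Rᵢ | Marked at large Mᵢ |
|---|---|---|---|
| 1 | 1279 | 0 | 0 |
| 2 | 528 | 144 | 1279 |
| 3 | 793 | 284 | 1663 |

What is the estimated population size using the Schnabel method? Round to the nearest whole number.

N ≈ 4659

Σ MᵢCᵢ = 0·1279 + 1279·528 + 1663·793 = 0 + 675312 + 1318759 = 1994071
Σ Rᵢ = 0 + 144 + 284 = 428
N̂ = 1994071 / 428 ≈ 4659.0 → 4659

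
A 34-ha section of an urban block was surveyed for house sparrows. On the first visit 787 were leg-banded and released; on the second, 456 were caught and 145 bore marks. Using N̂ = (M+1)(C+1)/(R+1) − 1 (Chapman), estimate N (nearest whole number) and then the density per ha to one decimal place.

density ≈ 72.5 house sparrows per ha

N̂ = 788·457/146 − 1 = 360116/146 − 1 ≈ 2465.5 → 2466
Density = N̂ / area = 2466 / 34 ≈ 72.53 → 72.5 per ha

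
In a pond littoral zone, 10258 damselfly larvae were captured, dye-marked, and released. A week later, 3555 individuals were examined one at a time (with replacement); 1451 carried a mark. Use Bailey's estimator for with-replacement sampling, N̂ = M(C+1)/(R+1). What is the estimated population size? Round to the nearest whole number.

N ≈ 25,122

N̂ = 10258·(3555+1)/(1451+1) = 10258·3556/1452 = 36477448/1452 ≈ 25122.2 → 25122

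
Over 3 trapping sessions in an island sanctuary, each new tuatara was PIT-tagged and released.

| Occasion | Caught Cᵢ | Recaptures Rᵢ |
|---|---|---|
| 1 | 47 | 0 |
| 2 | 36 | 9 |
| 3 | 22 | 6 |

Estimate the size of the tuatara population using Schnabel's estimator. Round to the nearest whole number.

Marked at large before each occasion: Mᵢ = Σⱼ<ᵢ (Cⱼ − Rⱼ) → M1=0, M2=47, M3=74
Σ MᵢCᵢ = 0·47 + 47·36 + 74·22 = 0 + 1692 + 1628 = 3320
Σ Rᵢ = 0 + 9 + 6 = 15
N̂ = 3320 / 15 ≈ 221.3 → 221

N ≈ 221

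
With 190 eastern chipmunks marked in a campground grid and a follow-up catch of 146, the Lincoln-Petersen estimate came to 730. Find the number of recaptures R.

From N = M·C/R: R = M·C / N = 190·146 / 730 = 27740 / 730 = 38.

R = 38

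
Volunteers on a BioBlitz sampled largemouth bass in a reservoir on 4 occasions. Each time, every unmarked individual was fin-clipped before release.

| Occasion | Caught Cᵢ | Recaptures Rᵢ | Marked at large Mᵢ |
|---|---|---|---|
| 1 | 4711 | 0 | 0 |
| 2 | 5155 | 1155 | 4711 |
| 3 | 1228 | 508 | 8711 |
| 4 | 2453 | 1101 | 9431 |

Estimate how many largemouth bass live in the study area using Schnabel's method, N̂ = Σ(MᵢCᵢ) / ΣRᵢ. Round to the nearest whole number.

N ≈ 21,026

Σ MᵢCᵢ = 0·4711 + 4711·5155 + 8711·1228 + 9431·2453 = 0 + 24285205 + 10697108 + 23134243 = 58116556
Σ Rᵢ = 0 + 1155 + 508 + 1101 = 2764
N̂ = 58116556 / 2764 ≈ 21026.3 → 21026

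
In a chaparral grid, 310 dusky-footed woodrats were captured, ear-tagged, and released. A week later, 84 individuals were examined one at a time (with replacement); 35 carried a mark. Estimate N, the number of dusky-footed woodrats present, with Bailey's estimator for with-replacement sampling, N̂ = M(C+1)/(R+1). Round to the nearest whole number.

N̂ = 310·(84+1)/(35+1) = 310·85/36 = 26350/36 ≈ 731.9 → 732

N ≈ 732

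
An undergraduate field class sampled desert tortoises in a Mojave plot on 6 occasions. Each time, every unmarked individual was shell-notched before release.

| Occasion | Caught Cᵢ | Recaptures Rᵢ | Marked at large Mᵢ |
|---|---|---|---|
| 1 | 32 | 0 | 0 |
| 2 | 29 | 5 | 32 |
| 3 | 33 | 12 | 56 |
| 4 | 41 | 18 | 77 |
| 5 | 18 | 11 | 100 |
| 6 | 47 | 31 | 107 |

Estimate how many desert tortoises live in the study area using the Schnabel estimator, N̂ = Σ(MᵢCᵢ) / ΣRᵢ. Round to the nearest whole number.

Σ MᵢCᵢ = 0·32 + 32·29 + 56·33 + 77·41 + 100·18 + 107·47 = 0 + 928 + 1848 + 3157 + 1800 + 5029 = 12762
Σ Rᵢ = 0 + 5 + 12 + 18 + 11 + 31 = 77
N̂ = 12762 / 77 ≈ 165.7 → 166

N ≈ 166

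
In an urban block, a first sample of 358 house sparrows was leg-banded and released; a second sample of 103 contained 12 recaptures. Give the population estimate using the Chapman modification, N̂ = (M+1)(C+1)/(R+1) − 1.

N = 2871

N̂ = (358+1)(103+1)/(12+1) − 1 = 359·104/13 − 1
= 37336/13 − 1 = 2872 − 1 = 2871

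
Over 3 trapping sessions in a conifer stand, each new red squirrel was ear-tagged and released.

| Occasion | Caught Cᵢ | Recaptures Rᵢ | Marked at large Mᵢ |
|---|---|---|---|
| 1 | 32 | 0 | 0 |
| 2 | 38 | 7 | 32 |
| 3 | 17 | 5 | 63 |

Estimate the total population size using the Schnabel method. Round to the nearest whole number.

Σ MᵢCᵢ = 0·32 + 32·38 + 63·17 = 0 + 1216 + 1071 = 2287
Σ Rᵢ = 0 + 7 + 5 = 12
N̂ = 2287 / 12 ≈ 190.6 → 191

N ≈ 191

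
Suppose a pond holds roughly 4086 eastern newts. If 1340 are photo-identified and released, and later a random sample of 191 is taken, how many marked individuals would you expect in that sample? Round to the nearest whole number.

expected recaptures ≈ 63

The marked fraction of the population is 1340/4086, so in a sample of 191 expect C·(M/N) marked.
E[R] = 1340 × 191 / 4086 = 255940 / 4086 ≈ 62.6 → 63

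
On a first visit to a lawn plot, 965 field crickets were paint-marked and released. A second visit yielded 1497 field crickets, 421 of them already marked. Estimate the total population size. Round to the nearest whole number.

N ≈ 3431

If marked individuals mix randomly, R/C ≈ M/N, giving N ≈ M·C/R.
N = (965 × 1497) / 421 = 1444605 / 421 ≈ 3431.4 → 3431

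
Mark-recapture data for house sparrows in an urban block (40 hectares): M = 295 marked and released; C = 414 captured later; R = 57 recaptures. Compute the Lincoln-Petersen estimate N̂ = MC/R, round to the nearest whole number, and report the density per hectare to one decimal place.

density ≈ 53.6 house sparrows per hectare

N̂ = 295·414/57 = 122130/57 ≈ 2142.6 → 2143
Density = N̂ / area = 2143 / 40 ≈ 53.58 → 53.6 per hectare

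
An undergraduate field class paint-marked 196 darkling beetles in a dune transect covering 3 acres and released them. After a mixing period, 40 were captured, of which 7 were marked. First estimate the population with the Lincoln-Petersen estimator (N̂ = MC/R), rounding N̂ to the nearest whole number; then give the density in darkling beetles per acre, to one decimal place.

N̂ = 196·40/7 = 7840/7 = 1120
Density = N̂ / area = 1120 / 3 ≈ 373.33 → 373.3 per acre

density ≈ 373.3 darkling beetles per acre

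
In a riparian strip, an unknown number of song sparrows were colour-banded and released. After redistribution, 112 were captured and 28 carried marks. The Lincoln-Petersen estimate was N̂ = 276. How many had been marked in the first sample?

From N = M·C/R: M = N·R / C = 276·28 / 112 = 7728 / 112 = 69.

M = 69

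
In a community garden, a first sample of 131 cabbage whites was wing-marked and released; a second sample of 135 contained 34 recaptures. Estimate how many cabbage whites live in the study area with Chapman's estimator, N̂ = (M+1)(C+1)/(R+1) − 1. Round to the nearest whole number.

N̂ = (131+1)(135+1)/(34+1) − 1 = 132·136/35 − 1
= 17952/35 − 1 ≈ 512.9 − 1 ≈ 511.9 → 512

N ≈ 512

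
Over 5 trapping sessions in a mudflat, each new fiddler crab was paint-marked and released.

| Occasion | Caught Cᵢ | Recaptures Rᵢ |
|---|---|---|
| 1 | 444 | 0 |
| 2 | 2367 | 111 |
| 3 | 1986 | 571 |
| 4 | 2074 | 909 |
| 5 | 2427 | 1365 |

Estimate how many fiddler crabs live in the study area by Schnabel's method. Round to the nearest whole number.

Marked at large before each occasion: Mᵢ = Σⱼ<ᵢ (Cⱼ − Rⱼ) → M1=0, M2=444, M3=2700, M4=4115, M5=5280
Σ MᵢCᵢ = 0·444 + 444·2367 + 2700·1986 + 4115·2074 + 5280·2427 = 0 + 1050948 + 5362200 + 8534510 + 12814560 = 27762218
Σ Rᵢ = 0 + 111 + 571 + 909 + 1365 = 2956
N̂ = 27762218 / 2956 ≈ 9391.8 → 9392

N ≈ 9392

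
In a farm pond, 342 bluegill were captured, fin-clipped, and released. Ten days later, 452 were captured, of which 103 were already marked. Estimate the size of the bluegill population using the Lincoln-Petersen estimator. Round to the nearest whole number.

N ≈ 1501

If marked individuals mix randomly, R/C ≈ M/N, giving N ≈ M·C/R.
N = (342 × 452) / 103 = 154584 / 103 ≈ 1500.8 → 1501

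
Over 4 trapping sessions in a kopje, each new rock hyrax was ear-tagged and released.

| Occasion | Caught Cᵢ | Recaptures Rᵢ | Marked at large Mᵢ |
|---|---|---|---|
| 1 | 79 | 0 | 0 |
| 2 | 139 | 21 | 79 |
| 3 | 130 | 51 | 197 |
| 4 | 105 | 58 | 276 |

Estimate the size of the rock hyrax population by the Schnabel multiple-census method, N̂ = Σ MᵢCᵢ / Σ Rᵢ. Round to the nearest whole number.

Σ MᵢCᵢ = 0·79 + 79·139 + 197·130 + 276·105 = 0 + 10981 + 25610 + 28980 = 65571
Σ Rᵢ = 0 + 21 + 51 + 58 = 130
N̂ = 65571 / 130 ≈ 504.4 → 504

N ≈ 504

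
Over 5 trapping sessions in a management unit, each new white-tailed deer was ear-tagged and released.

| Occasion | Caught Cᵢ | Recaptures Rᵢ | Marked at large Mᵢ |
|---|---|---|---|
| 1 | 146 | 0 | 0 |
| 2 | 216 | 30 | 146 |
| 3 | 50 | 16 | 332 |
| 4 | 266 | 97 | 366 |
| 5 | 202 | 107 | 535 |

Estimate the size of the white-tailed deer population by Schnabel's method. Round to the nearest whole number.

N ≈ 1014

Σ MᵢCᵢ = 0·146 + 146·216 + 332·50 + 366·266 + 535·202 = 0 + 31536 + 16600 + 97356 + 108070 = 253562
Σ Rᵢ = 0 + 30 + 16 + 97 + 107 = 250
N̂ = 253562 / 250 ≈ 1014.2 → 1014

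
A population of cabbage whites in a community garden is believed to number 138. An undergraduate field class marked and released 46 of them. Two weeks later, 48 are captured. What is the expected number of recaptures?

expected recaptures = 16

The marked fraction of the population is 46/138, so in a sample of 48 expect C·(M/N) marked.
E[R] = 46 × 48 / 138 = 2208 / 138 = 16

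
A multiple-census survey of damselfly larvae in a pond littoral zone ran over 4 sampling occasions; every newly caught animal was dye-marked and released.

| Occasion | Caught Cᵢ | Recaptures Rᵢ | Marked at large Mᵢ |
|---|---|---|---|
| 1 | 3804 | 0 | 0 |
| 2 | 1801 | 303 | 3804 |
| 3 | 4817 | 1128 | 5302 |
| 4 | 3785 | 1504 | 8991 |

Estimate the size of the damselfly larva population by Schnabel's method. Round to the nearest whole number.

N ≈ 22,631

Σ MᵢCᵢ = 0·3804 + 3804·1801 + 5302·4817 + 8991·3785 = 0 + 6851004 + 25539734 + 34030935 = 66421673
Σ Rᵢ = 0 + 303 + 1128 + 1504 = 2935
N̂ = 66421673 / 2935 ≈ 22630.9 → 22631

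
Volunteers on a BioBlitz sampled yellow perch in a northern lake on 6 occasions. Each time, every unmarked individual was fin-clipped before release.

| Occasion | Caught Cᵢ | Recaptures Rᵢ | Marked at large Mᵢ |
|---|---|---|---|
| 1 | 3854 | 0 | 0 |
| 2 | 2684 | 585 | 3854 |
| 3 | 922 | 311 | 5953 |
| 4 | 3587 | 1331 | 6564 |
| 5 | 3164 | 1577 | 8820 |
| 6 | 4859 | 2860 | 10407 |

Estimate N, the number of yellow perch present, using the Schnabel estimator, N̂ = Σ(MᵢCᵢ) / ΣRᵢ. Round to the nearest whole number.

N ≈ 17,685

Σ MᵢCᵢ = 0·3854 + 3854·2684 + 5953·922 + 6564·3587 + 8820·3164 + 10407·4859 = 0 + 10344136 + 5488666 + 23545068 + 27906480 + 50567613 = 117851963
Σ Rᵢ = 0 + 585 + 311 + 1331 + 1577 + 2860 = 6664
N̂ = 117851963 / 6664 ≈ 17684.9 → 17685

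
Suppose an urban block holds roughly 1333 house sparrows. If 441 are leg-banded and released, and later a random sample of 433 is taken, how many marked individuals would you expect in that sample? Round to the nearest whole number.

Expected recaptures E[R] = M·C / N.
E[R] = 441 × 433 / 1333 = 190953 / 1333 ≈ 143.3 → 143

expected recaptures ≈ 143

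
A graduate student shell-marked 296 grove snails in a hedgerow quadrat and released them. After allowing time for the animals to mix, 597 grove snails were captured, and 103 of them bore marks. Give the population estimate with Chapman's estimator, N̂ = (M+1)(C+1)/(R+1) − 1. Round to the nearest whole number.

N ≈ 1707

N̂ = (296+1)(597+1)/(103+1) − 1 = 297·598/104 − 1
= 177606/104 − 1 ≈ 1707.8 − 1 ≈ 1706.8 → 1707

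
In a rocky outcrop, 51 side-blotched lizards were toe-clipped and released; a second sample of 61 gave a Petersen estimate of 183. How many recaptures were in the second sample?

From N = M·C/R: R = M·C / N = 51·61 / 183 = 3111 / 183 = 17.

R = 17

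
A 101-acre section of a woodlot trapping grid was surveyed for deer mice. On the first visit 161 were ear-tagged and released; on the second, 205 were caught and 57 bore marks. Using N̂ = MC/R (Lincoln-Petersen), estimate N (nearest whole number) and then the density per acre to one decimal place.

N̂ = 161·205/57 = 33005/57 ≈ 579.0 → 579
Density = N̂ / area = 579 / 101 ≈ 5.73 → 5.7 per acre

density ≈ 5.7 deer mice per acre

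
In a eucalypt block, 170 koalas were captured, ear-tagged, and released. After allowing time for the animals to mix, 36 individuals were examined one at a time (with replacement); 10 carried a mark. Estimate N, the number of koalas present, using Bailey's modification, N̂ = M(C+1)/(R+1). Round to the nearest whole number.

N ≈ 572

N̂ = 170·(36+1)/(10+1) = 170·37/11 = 6290/11 ≈ 571.8 → 572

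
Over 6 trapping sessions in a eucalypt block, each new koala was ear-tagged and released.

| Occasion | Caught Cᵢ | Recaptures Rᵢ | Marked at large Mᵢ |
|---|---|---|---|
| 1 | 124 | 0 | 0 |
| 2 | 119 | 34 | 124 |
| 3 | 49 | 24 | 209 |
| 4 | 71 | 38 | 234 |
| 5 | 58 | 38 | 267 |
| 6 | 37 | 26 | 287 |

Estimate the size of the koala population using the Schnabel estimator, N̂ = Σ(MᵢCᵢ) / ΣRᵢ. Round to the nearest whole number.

N ≈ 423

Σ MᵢCᵢ = 0·124 + 124·119 + 209·49 + 234·71 + 267·58 + 287·37 = 0 + 14756 + 10241 + 16614 + 15486 + 10619 = 67716
Σ Rᵢ = 0 + 34 + 24 + 38 + 38 + 26 = 160
N̂ = 67716 / 160 ≈ 423.2 → 423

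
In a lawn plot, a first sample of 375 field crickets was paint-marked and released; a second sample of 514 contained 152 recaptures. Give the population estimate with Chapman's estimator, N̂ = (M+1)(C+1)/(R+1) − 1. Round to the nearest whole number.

N ≈ 1265

N̂ = (375+1)(514+1)/(152+1) − 1 = 376·515/153 − 1
= 193640/153 − 1 ≈ 1265.6 − 1 ≈ 1264.6 → 1265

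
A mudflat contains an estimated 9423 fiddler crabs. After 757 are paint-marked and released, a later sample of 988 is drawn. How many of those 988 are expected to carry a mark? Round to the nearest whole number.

expected recaptures ≈ 79

The marked fraction of the population is 757/9423, so in a sample of 988 expect C·(M/N) marked.
E[R] = 757 × 988 / 9423 = 747916 / 9423 ≈ 79.4 → 79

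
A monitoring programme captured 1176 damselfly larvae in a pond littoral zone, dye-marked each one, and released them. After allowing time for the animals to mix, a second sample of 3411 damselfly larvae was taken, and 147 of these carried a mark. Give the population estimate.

N = 27,288

If marked individuals mix randomly, R/C ≈ M/N, giving N ≈ M·C/R.
N = (1176 × 3411) / 147 = 4011336 / 147 = 27288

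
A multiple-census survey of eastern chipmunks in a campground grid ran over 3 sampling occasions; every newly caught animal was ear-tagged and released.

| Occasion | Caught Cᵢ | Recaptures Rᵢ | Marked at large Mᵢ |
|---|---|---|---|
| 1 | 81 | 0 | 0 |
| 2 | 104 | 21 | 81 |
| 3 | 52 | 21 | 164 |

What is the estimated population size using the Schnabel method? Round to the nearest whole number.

Σ MᵢCᵢ = 0·81 + 81·104 + 164·52 = 0 + 8424 + 8528 = 16952
Σ Rᵢ = 0 + 21 + 21 = 42
N̂ = 16952 / 42 ≈ 403.6 → 404

N ≈ 404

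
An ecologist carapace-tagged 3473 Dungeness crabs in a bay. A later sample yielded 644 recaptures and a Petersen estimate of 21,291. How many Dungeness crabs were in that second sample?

C = 3948

From N = M·C/R: C = N·R / M = 21291·644 / 3473 = 13711404 / 3473 = 3948.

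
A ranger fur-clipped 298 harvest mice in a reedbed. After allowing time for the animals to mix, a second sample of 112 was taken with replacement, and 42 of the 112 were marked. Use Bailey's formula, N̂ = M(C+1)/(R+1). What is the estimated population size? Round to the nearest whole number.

N ≈ 783

N̂ = 298·(112+1)/(42+1) = 298·113/43 = 33674/43 ≈ 783.1 → 783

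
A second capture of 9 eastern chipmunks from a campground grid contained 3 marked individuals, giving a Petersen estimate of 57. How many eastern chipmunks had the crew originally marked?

From N = M·C/R: M = N·R / C = 57·3 / 9 = 171 / 9 = 19.

M = 19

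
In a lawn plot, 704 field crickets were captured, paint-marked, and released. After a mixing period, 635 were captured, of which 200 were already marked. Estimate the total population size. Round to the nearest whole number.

The marked fraction in the recapture sample should equal the marked fraction in the population: 200/635 = 704/N.
N = (704 × 635) / 200 = 447040 / 200 ≈ 2235.2 → 2235

N ≈ 2235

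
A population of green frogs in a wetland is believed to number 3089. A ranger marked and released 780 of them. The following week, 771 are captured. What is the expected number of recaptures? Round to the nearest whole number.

expected recaptures ≈ 195

The marked fraction of the population is 780/3089, so in a sample of 771 expect C·(M/N) marked.
E[R] = 780 × 771 / 3089 = 601380 / 3089 ≈ 194.7 → 195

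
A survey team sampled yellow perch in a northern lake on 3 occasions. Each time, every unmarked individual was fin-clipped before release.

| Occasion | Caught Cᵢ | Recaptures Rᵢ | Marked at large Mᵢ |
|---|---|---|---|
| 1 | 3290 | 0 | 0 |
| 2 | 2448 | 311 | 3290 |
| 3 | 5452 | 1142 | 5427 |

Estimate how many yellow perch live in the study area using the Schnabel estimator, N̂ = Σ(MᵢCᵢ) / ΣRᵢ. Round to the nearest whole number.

N ≈ 25,906

Σ MᵢCᵢ = 0·3290 + 3290·2448 + 5427·5452 = 0 + 8053920 + 29588004 = 37641924
Σ Rᵢ = 0 + 311 + 1142 = 1453
N̂ = 37641924 / 1453 ≈ 25906.3 → 25906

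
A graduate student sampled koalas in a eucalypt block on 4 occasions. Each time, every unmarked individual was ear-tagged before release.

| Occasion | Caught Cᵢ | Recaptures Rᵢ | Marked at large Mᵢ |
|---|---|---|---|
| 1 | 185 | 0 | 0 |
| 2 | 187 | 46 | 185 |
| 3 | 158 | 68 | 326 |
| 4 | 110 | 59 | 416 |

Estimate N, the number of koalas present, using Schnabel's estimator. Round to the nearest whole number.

N ≈ 762

Σ MᵢCᵢ = 0·185 + 185·187 + 326·158 + 416·110 = 0 + 34595 + 51508 + 45760 = 131863
Σ Rᵢ = 0 + 46 + 68 + 59 = 173
N̂ = 131863 / 173 ≈ 762.2 → 762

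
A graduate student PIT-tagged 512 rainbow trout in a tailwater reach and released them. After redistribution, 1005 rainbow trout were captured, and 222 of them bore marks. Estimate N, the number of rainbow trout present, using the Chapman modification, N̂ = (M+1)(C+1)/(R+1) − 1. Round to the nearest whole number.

N ≈ 2313

N̂ = (512+1)(1005+1)/(222+1) − 1 = 513·1006/223 − 1
= 516078/223 − 1 ≈ 2314.3 − 1 ≈ 2313.3 → 2313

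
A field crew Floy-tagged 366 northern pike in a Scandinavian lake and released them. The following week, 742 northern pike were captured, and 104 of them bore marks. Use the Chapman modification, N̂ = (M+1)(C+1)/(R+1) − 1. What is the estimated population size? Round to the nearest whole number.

N ≈ 2596

N̂ = (366+1)(742+1)/(104+1) − 1 = 367·743/105 − 1
= 272681/105 − 1 ≈ 2597.0 − 1 ≈ 2596.0 → 2596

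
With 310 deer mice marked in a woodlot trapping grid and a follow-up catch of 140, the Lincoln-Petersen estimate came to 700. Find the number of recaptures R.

R = 62

From N = M·C/R: R = M·C / N = 310·140 / 700 = 43400 / 700 = 62.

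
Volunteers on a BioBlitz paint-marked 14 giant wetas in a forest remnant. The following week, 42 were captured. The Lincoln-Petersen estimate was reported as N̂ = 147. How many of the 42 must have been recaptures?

From N = M·C/R: R = M·C / N = 14·42 / 147 = 588 / 147 = 4.

R = 4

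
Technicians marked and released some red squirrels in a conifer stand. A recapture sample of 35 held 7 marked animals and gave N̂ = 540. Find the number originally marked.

M = 108

From N = M·C/R: M = N·R / C = 540·7 / 35 = 3780 / 35 = 108.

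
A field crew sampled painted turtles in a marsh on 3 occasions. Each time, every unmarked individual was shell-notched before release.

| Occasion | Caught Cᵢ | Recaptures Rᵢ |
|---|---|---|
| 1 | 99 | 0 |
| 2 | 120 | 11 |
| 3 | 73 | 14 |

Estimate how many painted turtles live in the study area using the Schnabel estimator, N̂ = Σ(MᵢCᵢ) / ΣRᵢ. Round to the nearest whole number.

Marked at large before each occasion: Mᵢ = Σⱼ<ᵢ (Cⱼ − Rⱼ) → M1=0, M2=99, M3=208
Σ MᵢCᵢ = 0·99 + 99·120 + 208·73 = 0 + 11880 + 15184 = 27064
Σ Rᵢ = 0 + 11 + 14 = 25
N̂ = 27064 / 25 ≈ 1082.6 → 1083

N ≈ 1083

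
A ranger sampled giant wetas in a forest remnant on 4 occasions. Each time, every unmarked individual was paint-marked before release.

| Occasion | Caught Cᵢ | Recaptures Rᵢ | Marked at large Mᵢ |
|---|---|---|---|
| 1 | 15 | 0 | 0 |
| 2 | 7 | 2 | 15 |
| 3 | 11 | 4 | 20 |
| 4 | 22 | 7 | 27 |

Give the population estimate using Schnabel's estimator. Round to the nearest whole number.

Σ MᵢCᵢ = 0·15 + 15·7 + 20·11 + 27·22 = 0 + 105 + 220 + 594 = 919
Σ Rᵢ = 0 + 2 + 4 + 7 = 13
N̂ = 919 / 13 ≈ 70.7 → 71

N ≈ 71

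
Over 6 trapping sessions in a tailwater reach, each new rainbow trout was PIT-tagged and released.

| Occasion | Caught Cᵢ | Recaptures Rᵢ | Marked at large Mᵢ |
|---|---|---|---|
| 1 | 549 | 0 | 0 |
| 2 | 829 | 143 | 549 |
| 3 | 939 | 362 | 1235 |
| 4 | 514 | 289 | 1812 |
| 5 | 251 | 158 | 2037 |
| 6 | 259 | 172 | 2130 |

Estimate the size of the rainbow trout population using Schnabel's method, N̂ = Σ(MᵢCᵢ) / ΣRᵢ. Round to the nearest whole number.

N ≈ 3211

Σ MᵢCᵢ = 0·549 + 549·829 + 1235·939 + 1812·514 + 2037·251 + 2130·259 = 0 + 455121 + 1159665 + 931368 + 511287 + 551670 = 3609111
Σ Rᵢ = 0 + 143 + 362 + 289 + 158 + 172 = 1124
N̂ = 3609111 / 1124 ≈ 3211.0 → 3211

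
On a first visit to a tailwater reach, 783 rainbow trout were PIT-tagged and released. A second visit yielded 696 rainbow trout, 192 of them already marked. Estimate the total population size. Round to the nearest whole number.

N ≈ 2838

N = (783 × 696) / 192 = 544968 / 192 ≈ 2838.4 → 2838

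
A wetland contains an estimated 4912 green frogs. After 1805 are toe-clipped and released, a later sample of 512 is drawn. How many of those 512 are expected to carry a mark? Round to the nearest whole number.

expected recaptures ≈ 188

The marked fraction of the population is 1805/4912, so in a sample of 512 expect C·(M/N) marked.
E[R] = 1805 × 512 / 4912 = 924160 / 4912 ≈ 188.1 → 188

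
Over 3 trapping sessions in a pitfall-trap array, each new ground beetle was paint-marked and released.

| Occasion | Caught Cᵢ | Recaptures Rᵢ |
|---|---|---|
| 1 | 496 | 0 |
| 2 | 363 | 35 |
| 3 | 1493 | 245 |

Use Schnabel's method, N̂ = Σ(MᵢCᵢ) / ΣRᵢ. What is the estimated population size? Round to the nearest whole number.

Marked at large before each occasion: Mᵢ = Σⱼ<ᵢ (Cⱼ − Rⱼ) → M1=0, M2=496, M3=824
Σ MᵢCᵢ = 0·496 + 496·363 + 824·1493 = 0 + 180048 + 1230232 = 1410280
Σ Rᵢ = 0 + 35 + 245 = 280
N̂ = 1410280 / 280 ≈ 5036.7 → 5037

N ≈ 5037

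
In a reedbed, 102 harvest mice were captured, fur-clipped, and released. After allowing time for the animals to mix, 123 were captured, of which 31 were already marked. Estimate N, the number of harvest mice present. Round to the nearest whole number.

The marked fraction in the recapture sample should equal the marked fraction in the population: 31/123 = 102/N.
N = (102 × 123) / 31 = 12546 / 31 ≈ 404.7 → 405

N ≈ 405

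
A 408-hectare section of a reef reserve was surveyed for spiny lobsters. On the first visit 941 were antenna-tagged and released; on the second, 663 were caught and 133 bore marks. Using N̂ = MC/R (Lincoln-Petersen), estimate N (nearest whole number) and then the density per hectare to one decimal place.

N̂ = 941·663/133 = 623883/133 ≈ 4690.8 → 4691
Density = N̂ / area = 4691 / 408 ≈ 11.50 → 11.5 per hectare

density ≈ 11.5 spiny lobsters per hectare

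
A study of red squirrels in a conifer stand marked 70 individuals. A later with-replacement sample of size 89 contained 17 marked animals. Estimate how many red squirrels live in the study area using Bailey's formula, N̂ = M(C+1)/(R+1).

N̂ = 70·(89+1)/(17+1) = 70·90/18 = 6300/18 = 350

N = 350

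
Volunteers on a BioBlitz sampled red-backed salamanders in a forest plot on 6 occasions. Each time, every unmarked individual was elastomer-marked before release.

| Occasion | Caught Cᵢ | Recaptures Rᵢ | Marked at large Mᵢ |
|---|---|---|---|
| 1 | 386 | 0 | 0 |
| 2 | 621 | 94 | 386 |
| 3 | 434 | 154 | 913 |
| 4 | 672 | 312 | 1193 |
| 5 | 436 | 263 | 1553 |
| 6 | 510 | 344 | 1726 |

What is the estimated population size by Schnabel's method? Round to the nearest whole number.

Σ MᵢCᵢ = 0·386 + 386·621 + 913·434 + 1193·672 + 1553·436 + 1726·510 = 0 + 239706 + 396242 + 801696 + 677108 + 880260 = 2995012
Σ Rᵢ = 0 + 94 + 154 + 312 + 263 + 344 = 1167
N̂ = 2995012 / 1167 ≈ 2566.4 → 2566

N ≈ 2566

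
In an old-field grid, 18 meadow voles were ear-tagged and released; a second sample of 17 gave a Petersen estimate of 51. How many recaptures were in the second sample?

R = 6

From N = M·C/R: R = M·C / N = 18·17 / 51 = 306 / 51 = 6.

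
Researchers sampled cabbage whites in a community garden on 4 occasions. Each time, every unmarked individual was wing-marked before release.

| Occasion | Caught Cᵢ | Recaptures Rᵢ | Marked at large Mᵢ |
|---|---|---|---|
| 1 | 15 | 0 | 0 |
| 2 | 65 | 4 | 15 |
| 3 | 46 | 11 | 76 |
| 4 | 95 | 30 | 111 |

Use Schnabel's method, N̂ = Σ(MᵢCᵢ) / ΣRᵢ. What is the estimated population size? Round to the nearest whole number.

N ≈ 334

Σ MᵢCᵢ = 0·15 + 15·65 + 76·46 + 111·95 = 0 + 975 + 3496 + 10545 = 15016
Σ Rᵢ = 0 + 4 + 11 + 30 = 45
N̂ = 15016 / 45 ≈ 333.7 → 334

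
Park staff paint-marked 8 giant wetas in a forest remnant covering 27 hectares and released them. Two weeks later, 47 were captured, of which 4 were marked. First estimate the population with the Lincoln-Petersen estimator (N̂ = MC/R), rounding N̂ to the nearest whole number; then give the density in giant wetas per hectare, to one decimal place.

density ≈ 3.5 giant wetas per hectare

N̂ = 8·47/4 = 376/4 = 94
Density = N̂ / area = 94 / 27 ≈ 3.48 → 3.5 per hectare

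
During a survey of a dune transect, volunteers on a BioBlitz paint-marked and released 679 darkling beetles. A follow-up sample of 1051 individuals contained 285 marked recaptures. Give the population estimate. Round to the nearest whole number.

The marked fraction in the recapture sample should equal the marked fraction in the population: 285/1051 = 679/N.
N = (679 × 1051) / 285 = 713629 / 285 ≈ 2504.0 → 2504

N ≈ 2504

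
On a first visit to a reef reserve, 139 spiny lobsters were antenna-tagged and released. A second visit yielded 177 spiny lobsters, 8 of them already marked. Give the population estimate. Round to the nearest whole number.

N ≈ 3075

If marked individuals mix randomly, R/C ≈ M/N, giving N ≈ M·C/R.
N = (139 × 177) / 8 = 24603 / 8 ≈ 3075.4 → 3075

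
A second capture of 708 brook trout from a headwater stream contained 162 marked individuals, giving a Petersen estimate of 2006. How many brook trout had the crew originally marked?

M = 459

From N = M·C/R: M = N·R / C = 2006·162 / 708 = 324972 / 708 = 459.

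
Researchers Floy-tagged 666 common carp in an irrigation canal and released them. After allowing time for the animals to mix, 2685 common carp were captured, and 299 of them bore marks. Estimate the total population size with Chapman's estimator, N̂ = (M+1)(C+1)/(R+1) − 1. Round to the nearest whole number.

N̂ = (666+1)(2685+1)/(299+1) − 1 = 667·2686/300 − 1
= 1791562/300 − 1 ≈ 5971.9 − 1 ≈ 5970.9 → 5971

N ≈ 5971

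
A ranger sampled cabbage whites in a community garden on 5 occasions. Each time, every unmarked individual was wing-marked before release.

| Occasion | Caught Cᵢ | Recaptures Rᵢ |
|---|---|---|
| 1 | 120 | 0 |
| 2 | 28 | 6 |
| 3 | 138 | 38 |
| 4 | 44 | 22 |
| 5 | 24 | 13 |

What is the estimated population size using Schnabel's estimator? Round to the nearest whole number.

Marked at large before each occasion: Mᵢ = Σⱼ<ᵢ (Cⱼ − Rⱼ) → M1=0, M2=120, M3=142, M4=242, M5=264
Σ MᵢCᵢ = 0·120 + 120·28 + 142·138 + 242·44 + 264·24 = 0 + 3360 + 19596 + 10648 + 6336 = 39940
Σ Rᵢ = 0 + 6 + 38 + 22 + 13 = 79
N̂ = 39940 / 79 ≈ 505.6 → 506

N ≈ 506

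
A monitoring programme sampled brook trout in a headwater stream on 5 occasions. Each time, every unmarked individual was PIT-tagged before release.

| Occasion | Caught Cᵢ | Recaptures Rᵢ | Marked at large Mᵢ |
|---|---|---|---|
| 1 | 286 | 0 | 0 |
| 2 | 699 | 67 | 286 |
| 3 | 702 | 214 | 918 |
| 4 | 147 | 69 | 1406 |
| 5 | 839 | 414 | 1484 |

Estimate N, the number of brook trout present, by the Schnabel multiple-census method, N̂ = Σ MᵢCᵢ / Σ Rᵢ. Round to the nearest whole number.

N ≈ 3005

Σ MᵢCᵢ = 0·286 + 286·699 + 918·702 + 1406·147 + 1484·839 = 0 + 199914 + 644436 + 206682 + 1245076 = 2296108
Σ Rᵢ = 0 + 67 + 214 + 69 + 414 = 764
N̂ = 2296108 / 764 ≈ 3005.4 → 3005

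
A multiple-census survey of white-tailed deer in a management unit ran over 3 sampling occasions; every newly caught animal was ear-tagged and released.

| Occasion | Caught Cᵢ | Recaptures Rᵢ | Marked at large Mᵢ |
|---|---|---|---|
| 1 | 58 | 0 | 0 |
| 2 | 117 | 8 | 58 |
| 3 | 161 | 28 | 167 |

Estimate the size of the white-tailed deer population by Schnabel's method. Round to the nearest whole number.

Σ MᵢCᵢ = 0·58 + 58·117 + 167·161 = 0 + 6786 + 26887 = 33673
Σ Rᵢ = 0 + 8 + 28 = 36
N̂ = 33673 / 36 ≈ 935.4 → 935

N ≈ 935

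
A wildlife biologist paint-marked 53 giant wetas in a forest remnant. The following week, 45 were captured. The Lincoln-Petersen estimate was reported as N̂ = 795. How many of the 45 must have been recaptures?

From N = M·C/R: R = M·C / N = 53·45 / 795 = 2385 / 795 = 3.

R = 3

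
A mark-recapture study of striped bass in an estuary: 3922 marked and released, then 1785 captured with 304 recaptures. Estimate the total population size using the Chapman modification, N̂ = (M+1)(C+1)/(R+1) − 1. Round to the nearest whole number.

N ≈ 22,971

N̂ = (3922+1)(1785+1)/(304+1) − 1 = 3923·1786/305 − 1
= 7006478/305 − 1 ≈ 22972.1 − 1 ≈ 22971.1 → 22971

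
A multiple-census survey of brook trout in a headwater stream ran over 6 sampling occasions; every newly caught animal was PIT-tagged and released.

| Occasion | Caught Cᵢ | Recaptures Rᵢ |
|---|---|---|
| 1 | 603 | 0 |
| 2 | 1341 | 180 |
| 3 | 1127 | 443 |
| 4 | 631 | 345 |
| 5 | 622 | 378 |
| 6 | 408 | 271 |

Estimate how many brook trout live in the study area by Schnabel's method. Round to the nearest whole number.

N ≈ 4488

Marked at large before each occasion: Mᵢ = Σⱼ<ᵢ (Cⱼ − Rⱼ) → M1=0, M2=603, M3=1764, M4=2448, M5=2734, M6=2978
Σ MᵢCᵢ = 0·603 + 603·1341 + 1764·1127 + 2448·631 + 2734·622 + 2978·408 = 0 + 808623 + 1988028 + 1544688 + 1700548 + 1215024 = 7256911
Σ Rᵢ = 0 + 180 + 443 + 345 + 378 + 271 = 1617
N̂ = 7256911 / 1617 ≈ 4487.9 → 4488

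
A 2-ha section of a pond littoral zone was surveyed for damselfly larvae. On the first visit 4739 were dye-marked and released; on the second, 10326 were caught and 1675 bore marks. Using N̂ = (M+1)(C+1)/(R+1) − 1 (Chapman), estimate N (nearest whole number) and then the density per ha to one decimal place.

density ≈ 14602.5 damselfly larvae per ha

N̂ = 4740·10327/1676 − 1 = 48949980/1676 − 1 ≈ 29205.4 → 29205
Density = N̂ / area = 29205 / 2 ≈ 14602.50 → 14602.5 per ha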